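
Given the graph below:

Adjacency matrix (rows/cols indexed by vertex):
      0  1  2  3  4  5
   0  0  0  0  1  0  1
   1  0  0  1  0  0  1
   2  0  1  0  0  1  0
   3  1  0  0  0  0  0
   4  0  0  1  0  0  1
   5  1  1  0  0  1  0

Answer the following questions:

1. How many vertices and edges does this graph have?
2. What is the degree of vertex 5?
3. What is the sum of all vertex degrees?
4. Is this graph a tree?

Count: 6 vertices, 6 edges.
Vertex 5 has neighbors [0, 1, 4], degree = 3.
Handshaking lemma: 2 * 6 = 12.
A tree on 6 vertices has 5 edges. This graph has 6 edges (1 extra). Not a tree.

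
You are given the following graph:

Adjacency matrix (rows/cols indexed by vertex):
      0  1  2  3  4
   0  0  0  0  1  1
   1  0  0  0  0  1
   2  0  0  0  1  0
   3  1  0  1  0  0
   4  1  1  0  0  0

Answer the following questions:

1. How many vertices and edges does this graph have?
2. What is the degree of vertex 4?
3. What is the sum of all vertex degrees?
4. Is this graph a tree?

Count: 5 vertices, 4 edges.
Vertex 4 has neighbors [0, 1], degree = 2.
Handshaking lemma: 2 * 4 = 8.
A graph is a tree iff it is connected and has exactly n-1 edges. This graph is connected (all 5 vertices in one component) and has 5-1 = 4 edges. It is a tree.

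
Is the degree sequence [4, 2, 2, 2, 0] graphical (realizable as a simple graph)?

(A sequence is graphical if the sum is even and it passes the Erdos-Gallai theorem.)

Sum of degrees = 10. Sum is even but fails Erdos-Gallai. The sequence is NOT graphical.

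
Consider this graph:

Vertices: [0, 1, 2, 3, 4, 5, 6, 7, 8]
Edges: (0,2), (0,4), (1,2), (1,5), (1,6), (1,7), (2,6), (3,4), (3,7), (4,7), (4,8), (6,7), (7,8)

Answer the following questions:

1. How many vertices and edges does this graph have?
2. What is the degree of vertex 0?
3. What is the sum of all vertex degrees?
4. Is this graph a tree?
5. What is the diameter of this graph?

Count: 9 vertices, 13 edges.
Vertex 0 has neighbors [2, 4], degree = 2.
Handshaking lemma: 2 * 13 = 26.
A tree on 9 vertices has 8 edges. This graph has 13 edges (5 extra). Not a tree.
Diameter (longest shortest path) = 3.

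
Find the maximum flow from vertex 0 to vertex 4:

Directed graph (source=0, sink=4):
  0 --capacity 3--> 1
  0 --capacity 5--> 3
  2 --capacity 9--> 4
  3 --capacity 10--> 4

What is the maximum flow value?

Computing max flow:
  Flow on (0->3): 5/5
  Flow on (3->4): 5/10
Maximum flow = 5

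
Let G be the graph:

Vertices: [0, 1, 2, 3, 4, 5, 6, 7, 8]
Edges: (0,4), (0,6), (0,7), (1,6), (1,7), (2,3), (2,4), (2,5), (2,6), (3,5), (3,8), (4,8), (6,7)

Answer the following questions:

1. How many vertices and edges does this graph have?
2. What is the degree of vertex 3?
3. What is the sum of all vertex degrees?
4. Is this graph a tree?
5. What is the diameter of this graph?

Count: 9 vertices, 13 edges.
Vertex 3 has neighbors [2, 5, 8], degree = 3.
Handshaking lemma: 2 * 13 = 26.
A tree on 9 vertices has 8 edges. This graph has 13 edges (5 extra). Not a tree.
Diameter (longest shortest path) = 4.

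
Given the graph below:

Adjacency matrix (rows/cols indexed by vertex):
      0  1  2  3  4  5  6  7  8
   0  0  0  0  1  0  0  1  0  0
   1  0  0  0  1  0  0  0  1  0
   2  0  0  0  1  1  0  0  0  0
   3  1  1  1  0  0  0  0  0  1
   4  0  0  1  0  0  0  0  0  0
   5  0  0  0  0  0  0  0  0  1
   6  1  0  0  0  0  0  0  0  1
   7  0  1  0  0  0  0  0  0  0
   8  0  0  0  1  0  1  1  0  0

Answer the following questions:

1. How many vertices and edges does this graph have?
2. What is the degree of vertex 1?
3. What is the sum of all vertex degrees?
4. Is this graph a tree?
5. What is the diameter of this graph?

Count: 9 vertices, 9 edges.
Vertex 1 has neighbors [3, 7], degree = 2.
Handshaking lemma: 2 * 9 = 18.
A tree on 9 vertices has 8 edges. This graph has 9 edges (1 extra). Not a tree.
Diameter (longest shortest path) = 4.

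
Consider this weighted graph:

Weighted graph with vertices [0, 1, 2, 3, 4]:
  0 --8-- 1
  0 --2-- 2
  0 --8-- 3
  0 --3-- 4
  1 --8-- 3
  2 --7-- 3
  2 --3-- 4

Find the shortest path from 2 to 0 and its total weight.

Using Dijkstra's algorithm from vertex 2:
Shortest path: 2 -> 0
Total weight: 2 = 2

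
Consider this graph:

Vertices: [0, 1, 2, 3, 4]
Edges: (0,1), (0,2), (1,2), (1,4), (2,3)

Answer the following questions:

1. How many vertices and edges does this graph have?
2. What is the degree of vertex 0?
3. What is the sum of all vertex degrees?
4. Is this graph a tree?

Count: 5 vertices, 5 edges.
Vertex 0 has neighbors [1, 2], degree = 2.
Handshaking lemma: 2 * 5 = 10.
A tree on 5 vertices has 4 edges. This graph has 5 edges (1 extra). Not a tree.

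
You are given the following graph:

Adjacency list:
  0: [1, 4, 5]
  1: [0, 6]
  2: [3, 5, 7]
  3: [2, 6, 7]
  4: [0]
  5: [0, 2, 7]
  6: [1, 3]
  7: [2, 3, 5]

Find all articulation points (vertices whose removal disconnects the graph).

An articulation point is a vertex whose removal disconnects the graph.
Articulation points: [0]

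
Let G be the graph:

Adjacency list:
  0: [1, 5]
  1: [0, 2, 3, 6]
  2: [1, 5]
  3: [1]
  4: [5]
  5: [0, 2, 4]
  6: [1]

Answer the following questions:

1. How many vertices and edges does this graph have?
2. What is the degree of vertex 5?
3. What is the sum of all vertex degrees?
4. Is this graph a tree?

Count: 7 vertices, 7 edges.
Vertex 5 has neighbors [0, 2, 4], degree = 3.
Handshaking lemma: 2 * 7 = 14.
A tree on 7 vertices has 6 edges. This graph has 7 edges (1 extra). Not a tree.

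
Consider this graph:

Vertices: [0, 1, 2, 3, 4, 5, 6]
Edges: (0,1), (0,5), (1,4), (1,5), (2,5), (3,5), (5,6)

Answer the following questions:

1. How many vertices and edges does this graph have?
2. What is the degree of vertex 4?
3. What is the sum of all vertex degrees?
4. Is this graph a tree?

Count: 7 vertices, 7 edges.
Vertex 4 has neighbors [1], degree = 1.
Handshaking lemma: 2 * 7 = 14.
A tree on 7 vertices has 6 edges. This graph has 7 edges (1 extra). Not a tree.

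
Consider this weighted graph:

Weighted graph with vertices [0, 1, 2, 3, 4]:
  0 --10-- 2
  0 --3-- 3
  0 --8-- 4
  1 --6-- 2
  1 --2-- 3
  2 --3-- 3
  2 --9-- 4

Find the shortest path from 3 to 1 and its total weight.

Using Dijkstra's algorithm from vertex 3:
Shortest path: 3 -> 1
Total weight: 2 = 2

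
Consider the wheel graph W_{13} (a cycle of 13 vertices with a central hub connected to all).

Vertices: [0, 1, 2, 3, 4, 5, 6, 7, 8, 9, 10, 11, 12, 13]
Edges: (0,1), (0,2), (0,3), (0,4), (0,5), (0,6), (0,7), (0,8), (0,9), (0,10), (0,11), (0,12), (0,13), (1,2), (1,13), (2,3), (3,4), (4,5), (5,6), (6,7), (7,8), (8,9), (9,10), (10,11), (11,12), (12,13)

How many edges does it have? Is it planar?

Wheel graph W_{13}: 13 cycle edges + 13 spoke edges = 26 edges.
Total vertices: 14.
The graph is planar.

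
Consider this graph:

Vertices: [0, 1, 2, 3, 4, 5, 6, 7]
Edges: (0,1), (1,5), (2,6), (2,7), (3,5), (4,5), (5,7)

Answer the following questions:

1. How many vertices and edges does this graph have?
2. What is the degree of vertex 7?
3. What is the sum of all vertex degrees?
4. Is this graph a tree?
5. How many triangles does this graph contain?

Count: 8 vertices, 7 edges.
Vertex 7 has neighbors [2, 5], degree = 2.
Handshaking lemma: 2 * 7 = 14.
A graph is a tree iff it is connected and has exactly n-1 edges. This graph is connected (all 8 vertices in one component) and has 8-1 = 7 edges. It is a tree.
Number of triangles = 0.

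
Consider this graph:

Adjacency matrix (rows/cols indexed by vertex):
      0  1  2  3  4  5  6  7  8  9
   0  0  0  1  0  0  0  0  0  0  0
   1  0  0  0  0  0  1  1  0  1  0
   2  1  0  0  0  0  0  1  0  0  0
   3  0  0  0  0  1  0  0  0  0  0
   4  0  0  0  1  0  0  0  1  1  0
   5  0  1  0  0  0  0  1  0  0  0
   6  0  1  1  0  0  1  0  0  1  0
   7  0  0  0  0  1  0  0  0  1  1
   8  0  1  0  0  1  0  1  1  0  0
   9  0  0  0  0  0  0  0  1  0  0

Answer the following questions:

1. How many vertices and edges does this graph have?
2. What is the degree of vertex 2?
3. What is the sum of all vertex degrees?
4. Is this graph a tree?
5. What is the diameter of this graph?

Count: 10 vertices, 12 edges.
Vertex 2 has neighbors [0, 6], degree = 2.
Handshaking lemma: 2 * 12 = 24.
A tree on 10 vertices has 9 edges. This graph has 12 edges (3 extra). Not a tree.
Diameter (longest shortest path) = 5.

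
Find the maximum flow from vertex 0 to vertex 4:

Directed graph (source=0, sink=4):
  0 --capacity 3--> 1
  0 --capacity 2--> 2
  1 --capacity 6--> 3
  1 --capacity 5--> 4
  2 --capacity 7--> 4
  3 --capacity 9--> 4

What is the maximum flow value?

Computing max flow:
  Flow on (0->1): 3/3
  Flow on (0->2): 2/2
  Flow on (1->4): 3/5
  Flow on (2->4): 2/7
Maximum flow = 5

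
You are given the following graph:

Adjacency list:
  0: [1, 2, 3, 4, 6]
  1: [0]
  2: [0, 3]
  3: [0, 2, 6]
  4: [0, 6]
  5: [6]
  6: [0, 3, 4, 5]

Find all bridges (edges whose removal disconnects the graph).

A bridge is an edge whose removal increases the number of connected components.
Bridges found: (0,1), (5,6)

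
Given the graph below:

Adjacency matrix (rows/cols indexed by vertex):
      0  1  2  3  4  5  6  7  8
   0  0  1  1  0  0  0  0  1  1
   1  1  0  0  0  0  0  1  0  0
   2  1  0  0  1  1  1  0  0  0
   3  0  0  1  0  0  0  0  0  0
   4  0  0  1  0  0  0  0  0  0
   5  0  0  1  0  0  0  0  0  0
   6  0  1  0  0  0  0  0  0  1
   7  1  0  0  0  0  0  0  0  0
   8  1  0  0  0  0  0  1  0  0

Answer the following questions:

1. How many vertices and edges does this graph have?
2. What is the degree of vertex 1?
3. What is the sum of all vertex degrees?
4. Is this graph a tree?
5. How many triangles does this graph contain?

Count: 9 vertices, 9 edges.
Vertex 1 has neighbors [0, 6], degree = 2.
Handshaking lemma: 2 * 9 = 18.
A tree on 9 vertices has 8 edges. This graph has 9 edges (1 extra). Not a tree.
Number of triangles = 0.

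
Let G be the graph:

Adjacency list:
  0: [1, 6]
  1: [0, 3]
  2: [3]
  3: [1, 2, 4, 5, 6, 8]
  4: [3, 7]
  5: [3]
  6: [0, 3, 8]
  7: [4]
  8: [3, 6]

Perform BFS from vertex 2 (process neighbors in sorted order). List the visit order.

BFS from vertex 2 (neighbors processed in ascending order):
Visit order: 2, 3, 1, 4, 5, 6, 8, 0, 7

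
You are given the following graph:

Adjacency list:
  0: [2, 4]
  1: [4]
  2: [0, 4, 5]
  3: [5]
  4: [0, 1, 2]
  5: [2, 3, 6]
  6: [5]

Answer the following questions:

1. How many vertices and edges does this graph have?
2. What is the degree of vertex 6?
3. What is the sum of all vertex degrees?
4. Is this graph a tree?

Count: 7 vertices, 7 edges.
Vertex 6 has neighbors [5], degree = 1.
Handshaking lemma: 2 * 7 = 14.
A tree on 7 vertices has 6 edges. This graph has 7 edges (1 extra). Not a tree.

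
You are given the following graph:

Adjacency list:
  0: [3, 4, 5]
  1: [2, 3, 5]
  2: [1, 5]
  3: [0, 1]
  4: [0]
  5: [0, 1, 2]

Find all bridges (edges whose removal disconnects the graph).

A bridge is an edge whose removal increases the number of connected components.
Bridges found: (0,4)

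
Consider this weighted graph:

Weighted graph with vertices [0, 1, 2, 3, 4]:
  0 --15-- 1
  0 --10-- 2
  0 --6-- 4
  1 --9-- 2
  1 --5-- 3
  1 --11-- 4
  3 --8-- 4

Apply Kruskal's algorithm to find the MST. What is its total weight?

Applying Kruskal's algorithm (sort edges by weight, add if no cycle):
  Add (1,3) w=5
  Add (0,4) w=6
  Add (3,4) w=8
  Add (1,2) w=9
  Skip (0,2) w=10 (creates cycle)
  Skip (1,4) w=11 (creates cycle)
  Skip (0,1) w=15 (creates cycle)
MST weight = 28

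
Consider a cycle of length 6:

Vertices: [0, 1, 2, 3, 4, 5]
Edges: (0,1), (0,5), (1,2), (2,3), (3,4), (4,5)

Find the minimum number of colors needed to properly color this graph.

This is an even cycle (C_6). Even cycles are bipartite.
Chromatic number = 2.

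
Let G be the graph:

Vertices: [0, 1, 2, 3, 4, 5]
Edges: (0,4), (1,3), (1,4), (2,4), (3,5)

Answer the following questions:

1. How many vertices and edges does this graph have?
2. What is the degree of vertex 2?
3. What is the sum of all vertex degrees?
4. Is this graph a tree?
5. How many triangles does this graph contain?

Count: 6 vertices, 5 edges.
Vertex 2 has neighbors [4], degree = 1.
Handshaking lemma: 2 * 5 = 10.
A graph is a tree iff it is connected and has exactly n-1 edges. This graph is connected (all 6 vertices in one component) and has 6-1 = 5 edges. It is a tree.
Number of triangles = 0.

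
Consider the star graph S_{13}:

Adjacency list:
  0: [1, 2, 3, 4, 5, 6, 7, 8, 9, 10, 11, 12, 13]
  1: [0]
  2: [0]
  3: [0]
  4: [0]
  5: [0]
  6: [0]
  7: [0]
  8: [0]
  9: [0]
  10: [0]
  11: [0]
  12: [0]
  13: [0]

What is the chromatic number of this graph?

S_{13} has one hub adjacent to 13 leaves; leaves are pairwise non-adjacent.
Color the hub 0 and every leaf 1.
Chromatic number = 2.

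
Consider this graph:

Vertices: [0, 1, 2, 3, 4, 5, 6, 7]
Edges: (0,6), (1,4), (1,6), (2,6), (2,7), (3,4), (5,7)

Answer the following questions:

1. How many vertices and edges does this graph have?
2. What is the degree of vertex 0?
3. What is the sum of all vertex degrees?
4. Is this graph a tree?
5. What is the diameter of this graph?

Count: 8 vertices, 7 edges.
Vertex 0 has neighbors [6], degree = 1.
Handshaking lemma: 2 * 7 = 14.
A graph is a tree iff it is connected and has exactly n-1 edges. This graph is connected (all 8 vertices in one component) and has 8-1 = 7 edges. It is a tree.
Diameter (longest shortest path) = 6.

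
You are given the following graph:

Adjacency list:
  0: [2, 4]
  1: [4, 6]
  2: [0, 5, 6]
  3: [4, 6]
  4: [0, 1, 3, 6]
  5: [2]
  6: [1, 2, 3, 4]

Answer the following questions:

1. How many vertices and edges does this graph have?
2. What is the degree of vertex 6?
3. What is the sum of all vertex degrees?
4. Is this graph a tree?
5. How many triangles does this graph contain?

Count: 7 vertices, 9 edges.
Vertex 6 has neighbors [1, 2, 3, 4], degree = 4.
Handshaking lemma: 2 * 9 = 18.
A tree on 7 vertices has 6 edges. This graph has 9 edges (3 extra). Not a tree.
Number of triangles = 2.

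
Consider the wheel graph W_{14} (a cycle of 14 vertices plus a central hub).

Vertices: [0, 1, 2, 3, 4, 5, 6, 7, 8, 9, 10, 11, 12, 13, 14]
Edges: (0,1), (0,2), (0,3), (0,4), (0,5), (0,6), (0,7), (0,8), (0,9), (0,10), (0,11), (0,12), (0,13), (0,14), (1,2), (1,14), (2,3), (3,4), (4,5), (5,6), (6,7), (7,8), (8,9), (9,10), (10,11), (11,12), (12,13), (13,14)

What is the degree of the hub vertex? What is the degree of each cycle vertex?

The hub connects to all 14 cycle vertices, so deg(hub) = 14.
Each cycle vertex connects to 2 neighbors on the cycle plus the hub, so deg(cycle vertex) = 3.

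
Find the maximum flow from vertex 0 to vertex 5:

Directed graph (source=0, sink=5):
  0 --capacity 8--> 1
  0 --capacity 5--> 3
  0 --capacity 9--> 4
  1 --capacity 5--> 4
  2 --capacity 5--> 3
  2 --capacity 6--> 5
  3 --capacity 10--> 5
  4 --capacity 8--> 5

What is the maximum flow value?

Computing max flow:
  Flow on (0->1): 5/8
  Flow on (0->3): 5/5
  Flow on (0->4): 3/9
  Flow on (1->4): 5/5
  Flow on (3->5): 5/10
  Flow on (4->5): 8/8
Maximum flow = 13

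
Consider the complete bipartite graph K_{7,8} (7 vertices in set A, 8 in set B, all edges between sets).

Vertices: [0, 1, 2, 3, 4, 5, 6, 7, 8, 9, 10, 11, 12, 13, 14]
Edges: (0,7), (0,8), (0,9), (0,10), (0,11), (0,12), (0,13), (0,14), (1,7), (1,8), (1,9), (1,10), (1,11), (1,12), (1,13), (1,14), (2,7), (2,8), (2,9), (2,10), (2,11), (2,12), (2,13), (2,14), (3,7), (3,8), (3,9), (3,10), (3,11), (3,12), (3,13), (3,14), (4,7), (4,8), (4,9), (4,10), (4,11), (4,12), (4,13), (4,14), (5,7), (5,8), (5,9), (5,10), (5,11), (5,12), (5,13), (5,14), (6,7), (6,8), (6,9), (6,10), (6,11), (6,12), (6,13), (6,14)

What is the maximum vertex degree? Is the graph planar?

Set-A vertices have degree 8; set-B vertices have degree 7. Maximum degree = max(7,8) = 8.
K_{7,8} contains K_{3,3} as a subgraph (since both sides have >= 3 vertices); by Kuratowski's theorem it is not planar.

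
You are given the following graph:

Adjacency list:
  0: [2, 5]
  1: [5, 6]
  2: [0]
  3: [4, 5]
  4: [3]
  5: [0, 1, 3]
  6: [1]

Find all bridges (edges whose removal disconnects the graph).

A bridge is an edge whose removal increases the number of connected components.
Bridges found: (0,2), (0,5), (1,5), (1,6), (3,4), (3,5)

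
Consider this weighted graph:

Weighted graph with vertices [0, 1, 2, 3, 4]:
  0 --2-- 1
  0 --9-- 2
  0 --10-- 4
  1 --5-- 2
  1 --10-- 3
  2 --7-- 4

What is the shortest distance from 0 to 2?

Using Dijkstra's algorithm from vertex 0:
Shortest path: 0 -> 1 -> 2
Total weight: 2 + 5 = 7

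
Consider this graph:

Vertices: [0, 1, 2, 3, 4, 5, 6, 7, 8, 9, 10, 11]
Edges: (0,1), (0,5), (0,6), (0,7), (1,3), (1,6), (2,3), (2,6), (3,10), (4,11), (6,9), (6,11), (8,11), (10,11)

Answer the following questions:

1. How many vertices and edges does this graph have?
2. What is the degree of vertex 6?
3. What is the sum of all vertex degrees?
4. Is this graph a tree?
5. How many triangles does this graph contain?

Count: 12 vertices, 14 edges.
Vertex 6 has neighbors [0, 1, 2, 9, 11], degree = 5.
Handshaking lemma: 2 * 14 = 28.
A tree on 12 vertices has 11 edges. This graph has 14 edges (3 extra). Not a tree.
Number of triangles = 1.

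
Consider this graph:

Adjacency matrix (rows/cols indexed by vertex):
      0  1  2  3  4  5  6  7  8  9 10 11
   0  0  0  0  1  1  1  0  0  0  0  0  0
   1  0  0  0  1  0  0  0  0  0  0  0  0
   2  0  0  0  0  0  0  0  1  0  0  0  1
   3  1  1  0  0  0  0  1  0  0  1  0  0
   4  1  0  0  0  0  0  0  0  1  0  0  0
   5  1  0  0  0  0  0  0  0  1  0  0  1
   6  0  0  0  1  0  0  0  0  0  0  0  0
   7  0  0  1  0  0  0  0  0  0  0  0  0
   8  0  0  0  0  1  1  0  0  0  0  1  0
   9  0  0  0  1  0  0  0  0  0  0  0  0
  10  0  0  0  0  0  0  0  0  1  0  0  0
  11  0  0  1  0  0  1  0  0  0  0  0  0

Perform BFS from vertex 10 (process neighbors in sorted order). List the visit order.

BFS from vertex 10 (neighbors processed in ascending order):
Visit order: 10, 8, 4, 5, 0, 11, 3, 2, 1, 6, 9, 7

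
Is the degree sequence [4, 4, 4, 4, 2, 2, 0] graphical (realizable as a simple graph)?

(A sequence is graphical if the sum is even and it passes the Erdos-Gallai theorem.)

Sum of degrees = 20. Sum is even and passes Erdos-Gallai. The sequence IS graphical.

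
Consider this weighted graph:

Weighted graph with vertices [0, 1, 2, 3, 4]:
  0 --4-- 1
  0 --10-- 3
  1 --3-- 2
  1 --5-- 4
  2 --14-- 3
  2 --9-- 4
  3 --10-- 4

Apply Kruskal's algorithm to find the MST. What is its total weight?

Applying Kruskal's algorithm (sort edges by weight, add if no cycle):
  Add (1,2) w=3
  Add (0,1) w=4
  Add (1,4) w=5
  Skip (2,4) w=9 (creates cycle)
  Add (0,3) w=10
  Skip (3,4) w=10 (creates cycle)
  Skip (2,3) w=14 (creates cycle)
MST weight = 22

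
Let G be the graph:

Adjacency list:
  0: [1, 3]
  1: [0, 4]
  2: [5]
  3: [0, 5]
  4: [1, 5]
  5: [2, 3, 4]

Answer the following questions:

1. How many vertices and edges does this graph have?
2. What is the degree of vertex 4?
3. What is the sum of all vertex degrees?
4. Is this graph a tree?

Count: 6 vertices, 6 edges.
Vertex 4 has neighbors [1, 5], degree = 2.
Handshaking lemma: 2 * 6 = 12.
A tree on 6 vertices has 5 edges. This graph has 6 edges (1 extra). Not a tree.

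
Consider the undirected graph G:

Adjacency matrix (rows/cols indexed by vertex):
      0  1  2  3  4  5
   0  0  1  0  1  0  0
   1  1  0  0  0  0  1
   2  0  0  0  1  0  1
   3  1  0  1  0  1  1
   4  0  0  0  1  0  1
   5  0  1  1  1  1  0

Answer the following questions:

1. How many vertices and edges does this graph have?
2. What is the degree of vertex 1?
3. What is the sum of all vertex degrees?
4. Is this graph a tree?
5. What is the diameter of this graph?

Count: 6 vertices, 8 edges.
Vertex 1 has neighbors [0, 5], degree = 2.
Handshaking lemma: 2 * 8 = 16.
A tree on 6 vertices has 5 edges. This graph has 8 edges (3 extra). Not a tree.
Diameter (longest shortest path) = 2.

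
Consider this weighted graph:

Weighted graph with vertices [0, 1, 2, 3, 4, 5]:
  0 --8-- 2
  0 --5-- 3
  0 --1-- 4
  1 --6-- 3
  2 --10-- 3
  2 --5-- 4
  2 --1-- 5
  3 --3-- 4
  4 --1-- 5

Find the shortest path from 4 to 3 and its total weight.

Using Dijkstra's algorithm from vertex 4:
Shortest path: 4 -> 3
Total weight: 3 = 3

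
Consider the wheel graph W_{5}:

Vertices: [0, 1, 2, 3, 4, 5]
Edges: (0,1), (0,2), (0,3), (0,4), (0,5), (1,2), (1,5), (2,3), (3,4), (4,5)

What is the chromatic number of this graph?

W_{5} = C_{5} plus a hub adjacent to every cycle vertex.
The outer cycle needs 3 colors (odd cycle); the hub is adjacent to all of them so needs a fresh color.
Chromatic number = 3 + 1 = 4.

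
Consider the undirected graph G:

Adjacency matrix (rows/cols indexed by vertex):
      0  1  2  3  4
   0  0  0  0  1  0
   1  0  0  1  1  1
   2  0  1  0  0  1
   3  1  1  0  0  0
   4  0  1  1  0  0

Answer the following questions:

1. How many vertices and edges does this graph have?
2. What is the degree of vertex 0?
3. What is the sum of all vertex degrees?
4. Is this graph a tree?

Count: 5 vertices, 5 edges.
Vertex 0 has neighbors [3], degree = 1.
Handshaking lemma: 2 * 5 = 10.
A tree on 5 vertices has 4 edges. This graph has 5 edges (1 extra). Not a tree.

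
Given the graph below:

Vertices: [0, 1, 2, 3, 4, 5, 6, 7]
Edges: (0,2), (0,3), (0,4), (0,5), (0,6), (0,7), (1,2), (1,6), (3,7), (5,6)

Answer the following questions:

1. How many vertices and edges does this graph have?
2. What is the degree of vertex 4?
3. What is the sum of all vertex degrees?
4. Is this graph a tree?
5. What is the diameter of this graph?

Count: 8 vertices, 10 edges.
Vertex 4 has neighbors [0], degree = 1.
Handshaking lemma: 2 * 10 = 20.
A tree on 8 vertices has 7 edges. This graph has 10 edges (3 extra). Not a tree.
Diameter (longest shortest path) = 3.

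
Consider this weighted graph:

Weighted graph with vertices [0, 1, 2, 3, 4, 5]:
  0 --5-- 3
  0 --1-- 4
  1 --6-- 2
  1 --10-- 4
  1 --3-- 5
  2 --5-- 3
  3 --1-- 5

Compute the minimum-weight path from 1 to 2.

Using Dijkstra's algorithm from vertex 1:
Shortest path: 1 -> 2
Total weight: 6 = 6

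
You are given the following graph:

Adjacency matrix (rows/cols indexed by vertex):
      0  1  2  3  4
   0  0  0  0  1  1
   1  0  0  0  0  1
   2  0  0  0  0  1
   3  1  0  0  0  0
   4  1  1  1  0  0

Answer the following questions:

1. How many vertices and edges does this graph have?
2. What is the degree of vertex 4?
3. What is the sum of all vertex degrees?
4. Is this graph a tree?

Count: 5 vertices, 4 edges.
Vertex 4 has neighbors [0, 1, 2], degree = 3.
Handshaking lemma: 2 * 4 = 8.
A graph is a tree iff it is connected and has exactly n-1 edges. This graph is connected (all 5 vertices in one component) and has 5-1 = 4 edges. It is a tree.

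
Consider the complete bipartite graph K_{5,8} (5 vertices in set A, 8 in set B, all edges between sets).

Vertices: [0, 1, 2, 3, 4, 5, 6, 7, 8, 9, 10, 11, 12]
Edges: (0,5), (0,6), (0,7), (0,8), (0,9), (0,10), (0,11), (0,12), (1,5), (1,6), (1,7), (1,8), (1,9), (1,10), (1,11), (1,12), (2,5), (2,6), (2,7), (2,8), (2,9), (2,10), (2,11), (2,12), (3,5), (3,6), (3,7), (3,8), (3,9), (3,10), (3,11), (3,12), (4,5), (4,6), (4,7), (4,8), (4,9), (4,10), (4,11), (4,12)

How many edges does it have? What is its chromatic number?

K_{5,8} has 5 * 8 = 40 edges.
Bipartite graphs have chromatic number 2 (color each partition differently).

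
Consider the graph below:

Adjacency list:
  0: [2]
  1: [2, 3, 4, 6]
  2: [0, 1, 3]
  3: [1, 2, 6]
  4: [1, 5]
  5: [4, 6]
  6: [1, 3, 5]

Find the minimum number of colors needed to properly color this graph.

The graph has a maximum clique of size 3 (lower bound on chromatic number).
A valid 3-coloring: {0: 0, 1: 0, 2: 1, 3: 2, 4: 1, 5: 0, 6: 1}.
Chromatic number = 3.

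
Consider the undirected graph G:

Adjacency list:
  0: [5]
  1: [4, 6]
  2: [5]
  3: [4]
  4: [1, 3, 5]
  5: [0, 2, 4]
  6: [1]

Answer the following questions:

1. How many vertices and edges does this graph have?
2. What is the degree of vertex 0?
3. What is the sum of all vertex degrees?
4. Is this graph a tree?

Count: 7 vertices, 6 edges.
Vertex 0 has neighbors [5], degree = 1.
Handshaking lemma: 2 * 6 = 12.
A graph is a tree iff it is connected and has exactly n-1 edges. This graph is connected (all 7 vertices in one component) and has 7-1 = 6 edges. It is a tree.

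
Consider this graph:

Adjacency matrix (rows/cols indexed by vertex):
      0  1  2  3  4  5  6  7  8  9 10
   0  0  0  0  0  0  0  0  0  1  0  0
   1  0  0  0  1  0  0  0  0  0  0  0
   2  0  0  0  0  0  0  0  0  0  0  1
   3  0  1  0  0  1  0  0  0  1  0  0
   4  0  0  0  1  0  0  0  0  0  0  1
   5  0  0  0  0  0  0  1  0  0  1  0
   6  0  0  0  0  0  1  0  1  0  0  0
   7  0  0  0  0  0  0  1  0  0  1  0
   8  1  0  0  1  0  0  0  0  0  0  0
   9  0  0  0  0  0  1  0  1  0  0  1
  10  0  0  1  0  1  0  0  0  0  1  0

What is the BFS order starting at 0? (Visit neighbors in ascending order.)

BFS from vertex 0 (neighbors processed in ascending order):
Visit order: 0, 8, 3, 1, 4, 10, 2, 9, 5, 7, 6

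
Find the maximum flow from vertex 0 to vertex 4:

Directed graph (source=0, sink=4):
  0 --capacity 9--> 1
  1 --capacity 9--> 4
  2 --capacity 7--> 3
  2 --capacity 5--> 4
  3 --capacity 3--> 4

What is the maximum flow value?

Computing max flow:
  Flow on (0->1): 9/9
  Flow on (1->4): 9/9
Maximum flow = 9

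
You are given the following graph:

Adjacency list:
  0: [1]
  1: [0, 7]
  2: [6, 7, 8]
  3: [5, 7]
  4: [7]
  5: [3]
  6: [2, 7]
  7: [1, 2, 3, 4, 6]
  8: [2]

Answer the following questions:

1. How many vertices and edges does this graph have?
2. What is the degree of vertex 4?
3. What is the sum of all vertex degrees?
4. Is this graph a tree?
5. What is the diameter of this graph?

Count: 9 vertices, 9 edges.
Vertex 4 has neighbors [7], degree = 1.
Handshaking lemma: 2 * 9 = 18.
A tree on 9 vertices has 8 edges. This graph has 9 edges (1 extra). Not a tree.
Diameter (longest shortest path) = 4.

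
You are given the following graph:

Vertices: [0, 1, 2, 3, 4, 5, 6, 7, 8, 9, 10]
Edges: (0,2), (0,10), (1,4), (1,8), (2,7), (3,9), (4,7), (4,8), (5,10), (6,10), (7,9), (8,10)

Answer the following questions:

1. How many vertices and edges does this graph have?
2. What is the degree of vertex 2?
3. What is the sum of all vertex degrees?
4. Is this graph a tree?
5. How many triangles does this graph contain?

Count: 11 vertices, 12 edges.
Vertex 2 has neighbors [0, 7], degree = 2.
Handshaking lemma: 2 * 12 = 24.
A tree on 11 vertices has 10 edges. This graph has 12 edges (2 extra). Not a tree.
Number of triangles = 1.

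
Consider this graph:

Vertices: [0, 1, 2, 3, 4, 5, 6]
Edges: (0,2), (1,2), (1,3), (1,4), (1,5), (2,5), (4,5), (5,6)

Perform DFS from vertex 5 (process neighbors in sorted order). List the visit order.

DFS from vertex 5 (neighbors processed in ascending order):
Visit order: 5, 1, 2, 0, 3, 4, 6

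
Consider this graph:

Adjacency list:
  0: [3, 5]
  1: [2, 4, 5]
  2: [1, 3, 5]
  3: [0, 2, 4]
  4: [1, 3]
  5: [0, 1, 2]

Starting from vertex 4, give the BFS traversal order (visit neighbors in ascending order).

BFS from vertex 4 (neighbors processed in ascending order):
Visit order: 4, 1, 3, 2, 5, 0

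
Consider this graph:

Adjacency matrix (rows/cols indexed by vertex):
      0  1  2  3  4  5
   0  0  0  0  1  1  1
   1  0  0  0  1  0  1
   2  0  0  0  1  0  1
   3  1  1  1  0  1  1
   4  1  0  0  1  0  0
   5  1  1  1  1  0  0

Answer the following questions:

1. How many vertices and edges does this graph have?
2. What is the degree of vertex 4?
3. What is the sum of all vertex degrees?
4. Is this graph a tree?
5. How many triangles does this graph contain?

Count: 6 vertices, 9 edges.
Vertex 4 has neighbors [0, 3], degree = 2.
Handshaking lemma: 2 * 9 = 18.
A tree on 6 vertices has 5 edges. This graph has 9 edges (4 extra). Not a tree.
Number of triangles = 4.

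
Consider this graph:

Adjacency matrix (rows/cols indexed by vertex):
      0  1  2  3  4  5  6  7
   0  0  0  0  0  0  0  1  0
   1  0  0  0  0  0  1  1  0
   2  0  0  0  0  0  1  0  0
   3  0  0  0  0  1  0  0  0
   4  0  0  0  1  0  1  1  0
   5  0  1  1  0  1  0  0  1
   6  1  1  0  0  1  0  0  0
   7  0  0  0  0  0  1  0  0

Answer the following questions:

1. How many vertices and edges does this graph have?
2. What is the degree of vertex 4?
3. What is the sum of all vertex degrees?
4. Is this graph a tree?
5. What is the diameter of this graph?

Count: 8 vertices, 8 edges.
Vertex 4 has neighbors [3, 5, 6], degree = 3.
Handshaking lemma: 2 * 8 = 16.
A tree on 8 vertices has 7 edges. This graph has 8 edges (1 extra). Not a tree.
Diameter (longest shortest path) = 4.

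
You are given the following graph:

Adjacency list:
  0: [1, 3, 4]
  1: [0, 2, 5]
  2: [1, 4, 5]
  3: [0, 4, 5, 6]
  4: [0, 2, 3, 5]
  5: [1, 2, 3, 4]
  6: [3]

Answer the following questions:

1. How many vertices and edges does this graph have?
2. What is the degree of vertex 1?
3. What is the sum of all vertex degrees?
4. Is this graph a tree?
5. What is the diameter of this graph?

Count: 7 vertices, 11 edges.
Vertex 1 has neighbors [0, 2, 5], degree = 3.
Handshaking lemma: 2 * 11 = 22.
A tree on 7 vertices has 6 edges. This graph has 11 edges (5 extra). Not a tree.
Diameter (longest shortest path) = 3.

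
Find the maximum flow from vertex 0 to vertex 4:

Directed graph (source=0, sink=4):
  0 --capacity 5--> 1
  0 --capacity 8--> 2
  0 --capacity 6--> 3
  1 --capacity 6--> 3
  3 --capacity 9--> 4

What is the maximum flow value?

Computing max flow:
  Flow on (0->1): 3/5
  Flow on (0->3): 6/6
  Flow on (1->3): 3/6
  Flow on (3->4): 9/9
Maximum flow = 9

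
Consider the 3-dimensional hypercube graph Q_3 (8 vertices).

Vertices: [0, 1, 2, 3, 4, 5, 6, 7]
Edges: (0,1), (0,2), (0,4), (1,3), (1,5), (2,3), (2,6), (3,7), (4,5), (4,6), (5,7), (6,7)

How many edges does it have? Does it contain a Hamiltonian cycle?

Q_3 has 8 * 3 / 2 = 12 edges.
Q_3 (d >= 2) always has a Hamiltonian cycle: a 3-bit cyclic Gray code visits every vertex exactly once and returns to the start.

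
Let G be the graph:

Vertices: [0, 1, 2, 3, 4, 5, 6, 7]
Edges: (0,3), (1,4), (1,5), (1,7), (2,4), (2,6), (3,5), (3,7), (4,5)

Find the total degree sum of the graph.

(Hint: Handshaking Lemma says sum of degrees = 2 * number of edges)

Count edges: 9 edges.
By Handshaking Lemma: sum of degrees = 2 * 9 = 18.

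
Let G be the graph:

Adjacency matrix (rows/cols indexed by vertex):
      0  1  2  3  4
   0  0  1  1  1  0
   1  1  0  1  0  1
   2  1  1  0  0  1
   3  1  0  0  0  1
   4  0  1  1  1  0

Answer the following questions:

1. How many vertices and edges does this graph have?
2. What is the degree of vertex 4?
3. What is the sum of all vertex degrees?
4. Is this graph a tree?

Count: 5 vertices, 7 edges.
Vertex 4 has neighbors [1, 2, 3], degree = 3.
Handshaking lemma: 2 * 7 = 14.
A tree on 5 vertices has 4 edges. This graph has 7 edges (3 extra). Not a tree.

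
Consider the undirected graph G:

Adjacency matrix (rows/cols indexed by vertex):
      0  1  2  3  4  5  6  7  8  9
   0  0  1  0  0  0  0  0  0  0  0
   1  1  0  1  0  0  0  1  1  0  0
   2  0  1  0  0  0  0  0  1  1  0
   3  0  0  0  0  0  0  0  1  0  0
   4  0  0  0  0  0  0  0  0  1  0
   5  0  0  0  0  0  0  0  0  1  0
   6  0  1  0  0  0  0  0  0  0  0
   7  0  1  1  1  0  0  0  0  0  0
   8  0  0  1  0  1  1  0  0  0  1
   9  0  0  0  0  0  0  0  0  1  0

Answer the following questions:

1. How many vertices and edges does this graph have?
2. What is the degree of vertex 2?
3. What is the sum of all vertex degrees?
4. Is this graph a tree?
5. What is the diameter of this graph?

Count: 10 vertices, 10 edges.
Vertex 2 has neighbors [1, 7, 8], degree = 3.
Handshaking lemma: 2 * 10 = 20.
A tree on 10 vertices has 9 edges. This graph has 10 edges (1 extra). Not a tree.
Diameter (longest shortest path) = 4.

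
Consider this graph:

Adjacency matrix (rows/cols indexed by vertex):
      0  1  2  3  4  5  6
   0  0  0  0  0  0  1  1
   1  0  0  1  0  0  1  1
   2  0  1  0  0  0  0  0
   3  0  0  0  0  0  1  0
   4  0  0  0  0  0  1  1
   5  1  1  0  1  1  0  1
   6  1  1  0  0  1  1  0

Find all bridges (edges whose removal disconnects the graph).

A bridge is an edge whose removal increases the number of connected components.
Bridges found: (1,2), (3,5)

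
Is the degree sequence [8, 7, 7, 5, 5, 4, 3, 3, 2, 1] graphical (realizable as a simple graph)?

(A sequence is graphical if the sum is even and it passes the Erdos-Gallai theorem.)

Sum of degrees = 45. Sum is odd, so the sequence is NOT graphical.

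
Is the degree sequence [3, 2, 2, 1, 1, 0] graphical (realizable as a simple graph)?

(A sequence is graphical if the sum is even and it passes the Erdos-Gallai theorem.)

Sum of degrees = 9. Sum is odd, so the sequence is NOT graphical.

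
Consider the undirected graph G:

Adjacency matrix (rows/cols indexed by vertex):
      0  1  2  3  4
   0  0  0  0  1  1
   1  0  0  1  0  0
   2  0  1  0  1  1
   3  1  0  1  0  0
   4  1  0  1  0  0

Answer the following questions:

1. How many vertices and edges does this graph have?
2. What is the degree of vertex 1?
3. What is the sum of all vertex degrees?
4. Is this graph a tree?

Count: 5 vertices, 5 edges.
Vertex 1 has neighbors [2], degree = 1.
Handshaking lemma: 2 * 5 = 10.
A tree on 5 vertices has 4 edges. This graph has 5 edges (1 extra). Not a tree.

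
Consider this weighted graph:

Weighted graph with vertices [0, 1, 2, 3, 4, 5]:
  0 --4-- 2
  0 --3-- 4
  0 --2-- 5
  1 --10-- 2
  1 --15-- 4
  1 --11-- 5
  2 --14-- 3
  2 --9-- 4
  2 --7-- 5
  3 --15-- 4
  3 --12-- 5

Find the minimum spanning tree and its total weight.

Applying Kruskal's algorithm (sort edges by weight, add if no cycle):
  Add (0,5) w=2
  Add (0,4) w=3
  Add (0,2) w=4
  Skip (2,5) w=7 (creates cycle)
  Skip (2,4) w=9 (creates cycle)
  Add (1,2) w=10
  Skip (1,5) w=11 (creates cycle)
  Add (3,5) w=12
  Skip (2,3) w=14 (creates cycle)
  Skip (1,4) w=15 (creates cycle)
  Skip (3,4) w=15 (creates cycle)
MST weight = 31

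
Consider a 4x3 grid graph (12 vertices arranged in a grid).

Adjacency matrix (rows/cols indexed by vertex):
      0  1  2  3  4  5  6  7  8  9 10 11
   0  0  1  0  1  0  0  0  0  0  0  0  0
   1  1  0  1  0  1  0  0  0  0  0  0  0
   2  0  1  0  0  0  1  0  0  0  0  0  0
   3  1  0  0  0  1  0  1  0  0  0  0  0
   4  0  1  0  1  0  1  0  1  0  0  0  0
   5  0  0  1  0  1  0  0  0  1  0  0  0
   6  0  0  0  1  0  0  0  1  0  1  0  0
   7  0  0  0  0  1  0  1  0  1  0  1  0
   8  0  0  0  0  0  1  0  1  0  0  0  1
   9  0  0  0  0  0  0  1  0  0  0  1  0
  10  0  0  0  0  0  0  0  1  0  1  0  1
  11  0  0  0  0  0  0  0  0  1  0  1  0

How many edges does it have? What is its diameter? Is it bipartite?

A 4x3 grid has 9 vertical edges and 8 horizontal edges.
Total edges = 9 + 8 = 17.
Diameter = (4-1) + (3-1) = 5 (corner to opposite corner).
Grid graphs are bipartite (checkerboard coloring).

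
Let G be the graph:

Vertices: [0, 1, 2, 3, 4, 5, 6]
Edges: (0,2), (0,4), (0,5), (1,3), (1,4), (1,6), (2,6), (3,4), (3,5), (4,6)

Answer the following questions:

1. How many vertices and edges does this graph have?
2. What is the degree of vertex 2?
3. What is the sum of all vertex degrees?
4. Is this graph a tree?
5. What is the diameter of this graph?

Count: 7 vertices, 10 edges.
Vertex 2 has neighbors [0, 6], degree = 2.
Handshaking lemma: 2 * 10 = 20.
A tree on 7 vertices has 6 edges. This graph has 10 edges (4 extra). Not a tree.
Diameter (longest shortest path) = 3.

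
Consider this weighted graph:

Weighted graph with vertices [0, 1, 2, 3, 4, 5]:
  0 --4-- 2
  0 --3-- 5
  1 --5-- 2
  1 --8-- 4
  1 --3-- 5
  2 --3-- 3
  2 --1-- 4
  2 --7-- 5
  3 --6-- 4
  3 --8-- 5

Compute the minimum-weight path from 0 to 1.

Using Dijkstra's algorithm from vertex 0:
Shortest path: 0 -> 5 -> 1
Total weight: 3 + 3 = 6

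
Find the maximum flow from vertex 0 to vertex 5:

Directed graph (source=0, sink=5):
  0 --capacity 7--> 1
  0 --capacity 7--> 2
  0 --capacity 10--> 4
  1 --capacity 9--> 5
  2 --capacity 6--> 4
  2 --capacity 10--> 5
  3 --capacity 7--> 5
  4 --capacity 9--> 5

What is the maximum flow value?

Computing max flow:
  Flow on (0->1): 7/7
  Flow on (0->2): 7/7
  Flow on (0->4): 9/10
  Flow on (1->5): 7/9
  Flow on (2->5): 7/10
  Flow on (4->5): 9/9
Maximum flow = 23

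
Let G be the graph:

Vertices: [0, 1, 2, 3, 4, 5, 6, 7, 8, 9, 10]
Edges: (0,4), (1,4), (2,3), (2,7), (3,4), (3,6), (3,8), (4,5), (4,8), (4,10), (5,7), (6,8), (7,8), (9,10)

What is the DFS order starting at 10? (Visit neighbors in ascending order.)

DFS from vertex 10 (neighbors processed in ascending order):
Visit order: 10, 4, 0, 1, 3, 2, 7, 5, 8, 6, 9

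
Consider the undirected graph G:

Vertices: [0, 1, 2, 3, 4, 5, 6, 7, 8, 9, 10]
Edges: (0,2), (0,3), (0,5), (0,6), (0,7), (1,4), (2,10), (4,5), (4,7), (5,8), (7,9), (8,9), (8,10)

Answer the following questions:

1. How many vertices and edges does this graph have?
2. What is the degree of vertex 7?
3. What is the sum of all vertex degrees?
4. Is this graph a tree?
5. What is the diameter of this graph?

Count: 11 vertices, 13 edges.
Vertex 7 has neighbors [0, 4, 9], degree = 3.
Handshaking lemma: 2 * 13 = 26.
A tree on 11 vertices has 10 edges. This graph has 13 edges (3 extra). Not a tree.
Diameter (longest shortest path) = 4.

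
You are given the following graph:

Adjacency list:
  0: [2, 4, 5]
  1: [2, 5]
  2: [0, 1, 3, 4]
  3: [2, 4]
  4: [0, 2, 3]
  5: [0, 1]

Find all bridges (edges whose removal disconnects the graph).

No bridges found. The graph is 2-edge-connected (no single edge removal disconnects it).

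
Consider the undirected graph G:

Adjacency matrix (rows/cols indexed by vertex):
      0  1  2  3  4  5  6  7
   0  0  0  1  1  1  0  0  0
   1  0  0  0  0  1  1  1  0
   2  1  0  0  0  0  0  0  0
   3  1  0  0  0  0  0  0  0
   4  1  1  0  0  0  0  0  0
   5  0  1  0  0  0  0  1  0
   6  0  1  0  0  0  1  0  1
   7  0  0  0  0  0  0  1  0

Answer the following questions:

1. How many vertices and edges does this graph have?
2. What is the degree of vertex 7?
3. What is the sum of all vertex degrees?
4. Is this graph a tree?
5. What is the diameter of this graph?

Count: 8 vertices, 8 edges.
Vertex 7 has neighbors [6], degree = 1.
Handshaking lemma: 2 * 8 = 16.
A tree on 8 vertices has 7 edges. This graph has 8 edges (1 extra). Not a tree.
Diameter (longest shortest path) = 5.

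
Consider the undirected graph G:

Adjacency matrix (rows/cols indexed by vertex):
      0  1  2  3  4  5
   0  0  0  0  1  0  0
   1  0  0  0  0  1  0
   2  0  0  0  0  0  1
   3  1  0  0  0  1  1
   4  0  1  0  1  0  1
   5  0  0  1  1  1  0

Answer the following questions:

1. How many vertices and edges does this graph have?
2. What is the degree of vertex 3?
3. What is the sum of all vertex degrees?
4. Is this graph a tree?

Count: 6 vertices, 6 edges.
Vertex 3 has neighbors [0, 4, 5], degree = 3.
Handshaking lemma: 2 * 6 = 12.
A tree on 6 vertices has 5 edges. This graph has 6 edges (1 extra). Not a tree.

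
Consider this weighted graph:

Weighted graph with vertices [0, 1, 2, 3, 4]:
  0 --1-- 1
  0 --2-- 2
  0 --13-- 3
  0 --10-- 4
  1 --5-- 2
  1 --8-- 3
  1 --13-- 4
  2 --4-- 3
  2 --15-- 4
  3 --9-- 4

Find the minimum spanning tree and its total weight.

Applying Kruskal's algorithm (sort edges by weight, add if no cycle):
  Add (0,1) w=1
  Add (0,2) w=2
  Add (2,3) w=4
  Skip (1,2) w=5 (creates cycle)
  Skip (1,3) w=8 (creates cycle)
  Add (3,4) w=9
  Skip (0,4) w=10 (creates cycle)
  Skip (0,3) w=13 (creates cycle)
  Skip (1,4) w=13 (creates cycle)
  Skip (2,4) w=15 (creates cycle)
MST weight = 16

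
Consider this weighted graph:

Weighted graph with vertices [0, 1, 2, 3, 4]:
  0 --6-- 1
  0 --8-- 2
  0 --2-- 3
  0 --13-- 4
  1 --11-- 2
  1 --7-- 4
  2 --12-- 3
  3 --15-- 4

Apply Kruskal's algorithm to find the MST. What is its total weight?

Applying Kruskal's algorithm (sort edges by weight, add if no cycle):
  Add (0,3) w=2
  Add (0,1) w=6
  Add (1,4) w=7
  Add (0,2) w=8
  Skip (1,2) w=11 (creates cycle)
  Skip (2,3) w=12 (creates cycle)
  Skip (0,4) w=13 (creates cycle)
  Skip (3,4) w=15 (creates cycle)
MST weight = 23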